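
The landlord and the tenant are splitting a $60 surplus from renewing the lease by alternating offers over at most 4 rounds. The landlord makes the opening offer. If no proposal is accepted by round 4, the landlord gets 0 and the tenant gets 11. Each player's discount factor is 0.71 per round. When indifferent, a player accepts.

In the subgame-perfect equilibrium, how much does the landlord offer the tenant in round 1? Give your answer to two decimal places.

33.83

Work backward from the last round.
Round 4 (the tenant proposes): the landlord will accept anything ≥ 0, so the tenant offers 0 and keeps 60.
Round 3 (the landlord proposes): the tenant can get 60 next round, worth 0.71 × 60 = 42.6 now. The landlord offers 42.6 and keeps 60 − 42.6 = 17.4.
Round 2 (the tenant proposes): the landlord can get 17.4 next round, worth 0.71 × 17.4 = 12.354 now. The tenant offers 12.354 and keeps 60 − 12.354 = 47.646.
Round 1 (the landlord proposes): the tenant can get 47.646 next round, worth 0.71 × 47.646 = 33.82866 now; the landlord offers that and keeps 26.17134.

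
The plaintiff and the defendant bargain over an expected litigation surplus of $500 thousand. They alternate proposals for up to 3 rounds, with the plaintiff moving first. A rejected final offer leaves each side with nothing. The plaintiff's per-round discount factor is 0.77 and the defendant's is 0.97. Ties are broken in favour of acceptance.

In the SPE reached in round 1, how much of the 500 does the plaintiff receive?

388.45

Round 3 (the plaintiff proposes): rejection yields 0 for the defendant; the plaintiff offers 0 and keeps 500.
Round 2 (the defendant proposes): the plaintiff can get 500 next round, worth 0.77 × 500 = 385 now; the defendant offers that and keeps 115.
Round 1 (the plaintiff proposes): the defendant can get 115 next round, worth 0.97 × 115 = 111.55 now. The plaintiff offers 111.55 and keeps 500 − 111.55 = 388.45.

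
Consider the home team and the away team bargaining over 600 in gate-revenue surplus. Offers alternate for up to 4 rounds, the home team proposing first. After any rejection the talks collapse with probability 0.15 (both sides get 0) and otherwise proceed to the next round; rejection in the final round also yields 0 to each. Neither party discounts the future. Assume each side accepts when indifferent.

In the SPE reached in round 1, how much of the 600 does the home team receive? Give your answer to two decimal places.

155.03

Round 4 (the away team proposes): the home team will accept anything ≥ 0, so the away team offers 0 and keeps 600.
Round 3 (the home team proposes): rejecting gives the away team an expected 0.85 × 600 = 510; the home team offers that and keeps 90.
Round 2 (the away team proposes): rejecting gives the home team an expected 0.85 × 90 = 76.5; the away team offers that and keeps 523.5.
Round 1 (the home team proposes): rejecting gives the away team an expected 0.85 × 523.5 = 444.975, so the home team offers 444.975, keeping 155.025.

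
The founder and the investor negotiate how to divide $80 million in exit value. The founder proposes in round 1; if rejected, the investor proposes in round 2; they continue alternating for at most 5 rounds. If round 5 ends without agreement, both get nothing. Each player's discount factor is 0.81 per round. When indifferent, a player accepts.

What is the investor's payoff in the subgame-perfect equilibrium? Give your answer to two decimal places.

20.39

Round 5 (the founder proposes): rejection yields 0 for the investor; the founder offers 0 and keeps 80.
Round 4 (the investor proposes): the founder can get 80 next round, worth 0.81 × 80 = 64.8 now. The investor offers 64.8 and keeps 80 − 64.8 = 15.2.
Round 3 (the founder proposes): the investor can get 15.2 next round, worth 0.81 × 15.2 = 12.312 now; the founder offers that and keeps 67.688.
Round 2 (the investor proposes): the founder can get 67.688 next round, worth 0.81 × 67.688 = 54.82728 now. The investor offers 54.82728 and keeps 80 − 54.82728 = 25.17272.
Round 1 (the founder proposes): the investor can get 25.17272 next round, worth 0.81 × 25.17272 = 20.3899032 now; the founder offers that and keeps 59.6100968.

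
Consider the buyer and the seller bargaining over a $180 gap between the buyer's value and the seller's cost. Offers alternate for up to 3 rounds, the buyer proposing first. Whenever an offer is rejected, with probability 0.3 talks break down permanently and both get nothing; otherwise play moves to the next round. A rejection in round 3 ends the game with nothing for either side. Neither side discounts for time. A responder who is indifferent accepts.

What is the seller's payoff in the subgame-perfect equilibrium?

Round 3 (the buyer proposes): rejection yields 0 for the seller; the buyer offers 0 and keeps 180.
Round 2 (the seller proposes): rejecting gives the buyer an expected 0.7 × 180 = 126, so the seller offers 126, keeping 54.
Round 1 (the buyer proposes): rejecting gives the seller an expected 0.7 × 54 = 37.8, so the buyer offers 37.8, keeping 142.2.

37.8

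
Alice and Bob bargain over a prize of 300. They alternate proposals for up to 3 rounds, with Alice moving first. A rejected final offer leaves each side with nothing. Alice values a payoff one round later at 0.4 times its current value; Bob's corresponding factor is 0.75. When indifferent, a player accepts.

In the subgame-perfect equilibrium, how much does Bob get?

Work backward from the last round.
Round 3 (Alice proposes): Bob will accept anything ≥ 0, so Alice offers 0 and keeps 300.
Round 2 (Bob proposes): Alice can get 300 next round, worth 0.4 × 300 = 120 now; Bob offers that and keeps 180.
Round 1 (Alice proposes): Bob can get 180 next round, worth 0.75 × 180 = 135 now; Alice offers that and keeps 165.

135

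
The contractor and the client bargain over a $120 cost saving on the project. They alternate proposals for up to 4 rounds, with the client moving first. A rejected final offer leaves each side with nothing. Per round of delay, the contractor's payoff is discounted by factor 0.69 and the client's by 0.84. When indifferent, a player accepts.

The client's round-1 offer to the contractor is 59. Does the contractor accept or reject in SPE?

Round 4 (the contractor proposes): rejection yields 0 for the client; the contractor offers 0 and keeps 120.
Round 3 (the client proposes): the contractor can get 120 next round, worth 0.69 × 120 = 82.8 now; the client offers that and keeps 37.2.
Round 2 (the contractor proposes): the client can get 37.2 next round, worth 0.84 × 37.2 = 31.248 now, so the contractor offers 31.248, keeping 88.752.
So by rejecting in round 1, the contractor gets 88.752 next round, worth 0.69 × 88.752 = 61.23888 now.
Offer 59 < 61.23888, so the contractor rejects.

Reject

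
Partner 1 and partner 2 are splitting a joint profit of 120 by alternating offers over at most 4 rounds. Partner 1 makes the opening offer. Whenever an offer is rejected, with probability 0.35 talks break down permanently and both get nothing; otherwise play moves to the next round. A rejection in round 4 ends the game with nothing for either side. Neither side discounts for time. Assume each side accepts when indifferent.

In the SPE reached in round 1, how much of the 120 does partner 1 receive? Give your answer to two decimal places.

Round 4 (partner 2 proposes): partner 1 will accept anything ≥ 0, so partner 2 offers 0 and keeps 120.
Round 3 (partner 1 proposes): rejecting gives partner 2 an expected 0.65 × 120 = 78, so partner 1 offers 78, keeping 42.
Round 2 (partner 2 proposes): rejecting gives partner 1 an expected 0.65 × 42 = 27.3; partner 2 offers that and keeps 92.7.
Round 1 (partner 1 proposes): rejecting gives partner 2 an expected 0.65 × 92.7 = 60.255. Partner 1 offers 60.255 and keeps 120 − 60.255 = 59.745.

59.75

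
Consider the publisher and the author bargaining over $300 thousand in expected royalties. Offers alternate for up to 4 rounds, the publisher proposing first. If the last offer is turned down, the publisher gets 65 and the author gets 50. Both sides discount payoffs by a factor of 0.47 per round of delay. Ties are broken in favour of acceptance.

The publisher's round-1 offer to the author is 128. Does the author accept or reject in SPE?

Accept

Round 4 (the author proposes): the publisher gets 65 if talks fail, so the author offers 65 and keeps 235.
Round 3 (the publisher proposes): the author can get 235 next round, worth 0.47 × 235 = 110.45 now. The publisher offers 110.45 and keeps 300 − 110.45 = 189.55.
Round 2 (the author proposes): the publisher can get 189.55 next round, worth 0.47 × 189.55 = 89.0885 now, so the author offers 89.0885, keeping 210.9115.
So by rejecting in round 1, the author gets 210.9115 next round, worth 0.47 × 210.9115 = 99.128405 now.
Offer 128 ≥ 99.128405, so the author accepts.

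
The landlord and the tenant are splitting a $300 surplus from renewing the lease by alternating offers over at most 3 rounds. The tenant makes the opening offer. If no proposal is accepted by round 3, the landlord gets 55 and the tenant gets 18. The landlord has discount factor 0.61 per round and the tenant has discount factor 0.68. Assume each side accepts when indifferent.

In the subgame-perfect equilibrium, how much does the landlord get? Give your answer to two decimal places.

81.37

Work backward from the last round.
Round 3 (the tenant proposes): the landlord gets 55 if talks fail, so the tenant offers 55 and keeps 245.
Round 2 (the landlord proposes): the tenant can get 245 next round, worth 0.68 × 245 = 166.6 now. The landlord offers 166.6 and keeps 300 − 166.6 = 133.4.
Round 1 (the tenant proposes): the landlord can get 133.4 next round, worth 0.61 × 133.4 = 81.374 now; the tenant offers that and keeps 218.626.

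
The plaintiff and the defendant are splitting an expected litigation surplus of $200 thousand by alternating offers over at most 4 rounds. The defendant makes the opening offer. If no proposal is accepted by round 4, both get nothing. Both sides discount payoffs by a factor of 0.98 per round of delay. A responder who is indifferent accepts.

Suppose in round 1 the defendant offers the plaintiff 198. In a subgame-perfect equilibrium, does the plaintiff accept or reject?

Round 4 (the plaintiff proposes): rejection yields 0 for the defendant; the plaintiff offers 0 and keeps 200.
Round 3 (the defendant proposes): the plaintiff can get 200 next round, worth 0.98 × 200 = 196 now; the defendant offers that and keeps 4.
Round 2 (the plaintiff proposes): the defendant can get 4 next round, worth 0.98 × 4 = 3.92 now; the plaintiff offers that and keeps 196.08.
So by rejecting in round 1, the plaintiff gets 196.08 next round, worth 0.98 × 196.08 = 192.1584 now.
Offer 198 ≥ 192.1584, so the plaintiff accepts.

Accept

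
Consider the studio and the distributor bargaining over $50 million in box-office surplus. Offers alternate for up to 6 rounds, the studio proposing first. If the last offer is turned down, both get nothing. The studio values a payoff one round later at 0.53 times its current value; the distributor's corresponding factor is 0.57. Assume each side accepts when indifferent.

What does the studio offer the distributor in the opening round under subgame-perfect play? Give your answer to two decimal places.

Solve by backward induction from round 6.
Round 6 (the distributor proposes): rejection yields 0 for the studio; the distributor offers 0 and keeps 50.
Round 5 (the studio proposes): the distributor can get 50 next round, worth 0.57 × 50 = 28.5 now. The studio offers 28.5 and keeps 50 − 28.5 = 21.5.
Round 4 (the distributor proposes): the studio can get 21.5 next round, worth 0.53 × 21.5 = 11.395 now; the distributor offers that and keeps 38.605.
Round 3 (the studio proposes): the distributor can get 38.605 next round, worth 0.57 × 38.605 = 22.00485 now, so the studio offers 22.00485, keeping 27.99515.
Round 2 (the distributor proposes): the studio can get 27.99515 next round, worth 0.53 × 27.99515 = 14.8374295 now, so the distributor offers 14.8374295, keeping 35.1625705.
Round 1 (the studio proposes): the distributor can get 35.1625705 next round, worth 0.57 × 35.1625705 = 20.042665185 now, so the studio offers 20.042665185, keeping 29.957334815.

20.04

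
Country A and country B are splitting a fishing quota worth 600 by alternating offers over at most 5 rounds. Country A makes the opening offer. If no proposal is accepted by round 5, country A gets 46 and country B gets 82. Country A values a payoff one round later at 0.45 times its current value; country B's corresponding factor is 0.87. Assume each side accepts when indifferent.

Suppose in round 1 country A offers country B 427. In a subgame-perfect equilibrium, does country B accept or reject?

Accept

Work out country B's continuation value if the offer is rejected.
Round 5 (country A proposes): country B gets 82 if talks fail, so country A offers 82 and keeps 518.
Round 4 (country B proposes): country A can get 518 next round, worth 0.45 × 518 = 233.1 now; country B offers that and keeps 366.9.
Round 3 (country A proposes): country B can get 366.9 next round, worth 0.87 × 366.9 = 319.203 now; country A offers that and keeps 280.797.
Round 2 (country B proposes): country A can get 280.797 next round, worth 0.45 × 280.797 = 126.35865 now; country B offers that and keeps 473.64135.
So by rejecting in round 1, country B gets 473.64135 next round, worth 0.87 × 473.64135 = 412.0679745 now.
Offer 427 ≥ 412.0679745, so country B accepts.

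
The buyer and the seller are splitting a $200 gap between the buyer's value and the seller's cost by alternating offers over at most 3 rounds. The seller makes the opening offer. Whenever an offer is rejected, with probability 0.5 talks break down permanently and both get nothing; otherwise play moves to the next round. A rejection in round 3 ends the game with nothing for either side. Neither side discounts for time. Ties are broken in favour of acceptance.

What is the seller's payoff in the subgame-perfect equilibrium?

150

Round 3 (the seller proposes): rejection yields 0 for the buyer; the seller offers 0 and keeps 200.
Round 2 (the buyer proposes): rejecting gives the seller an expected 0.5 × 200 = 100; the buyer offers that and keeps 100.
Round 1 (the seller proposes): rejecting gives the buyer an expected 0.5 × 100 = 50; the seller offers that and keeps 150.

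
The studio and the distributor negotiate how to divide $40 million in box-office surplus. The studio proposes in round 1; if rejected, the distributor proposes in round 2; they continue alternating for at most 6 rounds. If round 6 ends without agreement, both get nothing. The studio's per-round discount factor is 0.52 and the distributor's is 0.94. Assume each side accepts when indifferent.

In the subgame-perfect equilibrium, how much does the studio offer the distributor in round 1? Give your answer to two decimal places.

35.85

By backward induction:
Round 6 (the distributor proposes): the studio will accept anything ≥ 0, so the distributor offers 0 and keeps 40.
Round 5 (the studio proposes): the distributor can get 40 next round, worth 0.94 × 40 = 37.6 now. The studio offers 37.6 and keeps 40 − 37.6 = 2.4.
Round 4 (the distributor proposes): the studio can get 2.4 next round, worth 0.52 × 2.4 = 1.248 now; the distributor offers that and keeps 38.752.
Round 3 (the studio proposes): the distributor can get 38.752 next round, worth 0.94 × 38.752 = 36.42688 now; the studio offers that and keeps 3.57312.
Round 2 (the distributor proposes): the studio can get 3.57312 next round, worth 0.52 × 3.57312 = 1.8580224 now, so the distributor offers 1.8580224, keeping 38.1419776.
Round 1 (the studio proposes): the distributor can get 38.1419776 next round, worth 0.94 × 38.1419776 = 35.853458944 now; the studio offers that and keeps 4.146541056.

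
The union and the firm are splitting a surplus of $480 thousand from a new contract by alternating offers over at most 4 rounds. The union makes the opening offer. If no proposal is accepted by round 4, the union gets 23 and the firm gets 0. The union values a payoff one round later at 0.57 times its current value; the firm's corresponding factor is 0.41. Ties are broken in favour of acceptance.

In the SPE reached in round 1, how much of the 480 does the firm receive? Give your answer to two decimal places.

Round 4 (the firm proposes): the union gets 23 if talks fail, so the firm offers 23 and keeps 457.
Round 3 (the union proposes): the firm can get 457 next round, worth 0.41 × 457 = 187.37 now, so the union offers 187.37, keeping 292.63.
Round 2 (the firm proposes): the union can get 292.63 next round, worth 0.57 × 292.63 = 166.7991 now; the firm offers that and keeps 313.2009.
Round 1 (the union proposes): the firm can get 313.2009 next round, worth 0.41 × 313.2009 = 128.412369 now; the union offers that and keeps 351.587631.

128.41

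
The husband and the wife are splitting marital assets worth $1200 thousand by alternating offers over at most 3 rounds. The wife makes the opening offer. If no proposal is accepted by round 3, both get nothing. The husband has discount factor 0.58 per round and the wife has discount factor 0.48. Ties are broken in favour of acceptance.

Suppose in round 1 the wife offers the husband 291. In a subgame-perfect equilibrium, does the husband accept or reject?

Reject

Work out the husband's continuation value if the offer is rejected.
Round 3 (the wife proposes): the husband will accept anything ≥ 0, so the wife offers 0 and keeps 1200.
Round 2 (the husband proposes): the wife can get 1200 next round, worth 0.48 × 1200 = 576 now. The husband offers 576 and keeps 1200 − 576 = 624.
So by rejecting in round 1, the husband gets 624 next round, worth 0.58 × 624 = 361.92 now.
Offer 291 < 361.92, so the husband rejects.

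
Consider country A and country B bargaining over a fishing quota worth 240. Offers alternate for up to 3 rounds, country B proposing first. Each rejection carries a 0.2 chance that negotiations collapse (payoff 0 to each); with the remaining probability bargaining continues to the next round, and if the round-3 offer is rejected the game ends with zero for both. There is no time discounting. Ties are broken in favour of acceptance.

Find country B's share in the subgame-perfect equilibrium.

By backward induction:
Round 3 (country B proposes): country A will accept anything ≥ 0, so country B offers 0 and keeps 240.
Round 2 (country A proposes): rejecting gives country B an expected 0.8 × 240 = 192, so country A offers 192, keeping 48.
Round 1 (country B proposes): rejecting gives country A an expected 0.8 × 48 = 38.4. Country B offers 38.4 and keeps 240 − 38.4 = 201.6.

201.6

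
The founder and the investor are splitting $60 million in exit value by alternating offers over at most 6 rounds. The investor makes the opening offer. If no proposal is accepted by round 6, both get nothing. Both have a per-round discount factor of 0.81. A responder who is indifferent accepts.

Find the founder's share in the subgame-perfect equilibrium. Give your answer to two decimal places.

Solve by backward induction from round 6.
Round 6 (the founder proposes): the investor will accept anything ≥ 0, so the founder offers 0 and keeps 60.
Round 5 (the investor proposes): the founder can get 60 next round, worth 0.81 × 60 = 48.6 now, so the investor offers 48.6, keeping 11.4.
Round 4 (the founder proposes): the investor can get 11.4 next round, worth 0.81 × 11.4 = 9.234 now. The founder offers 9.234 and keeps 60 − 9.234 = 50.766.
Round 3 (the investor proposes): the founder can get 50.766 next round, worth 0.81 × 50.766 = 41.12046 now, so the investor offers 41.12046, keeping 18.87954.
Round 2 (the founder proposes): the investor can get 18.87954 next round, worth 0.81 × 18.87954 = 15.2924274 now. The founder offers 15.2924274 and keeps 60 − 15.2924274 = 44.7075726.
Round 1 (the investor proposes): the founder can get 44.7075726 next round, worth 0.81 × 44.7075726 = 36.213133806 now. The investor offers 36.213133806 and keeps 60 − 36.213133806 = 23.786866194.

36.21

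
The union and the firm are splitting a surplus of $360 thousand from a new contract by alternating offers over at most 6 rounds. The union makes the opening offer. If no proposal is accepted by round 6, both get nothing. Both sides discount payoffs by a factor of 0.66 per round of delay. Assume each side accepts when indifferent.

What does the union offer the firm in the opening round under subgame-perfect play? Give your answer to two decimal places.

161.06

Round 6 (the firm proposes): the union will accept anything ≥ 0, so the firm offers 0 and keeps 360.
Round 5 (the union proposes): the firm can get 360 next round, worth 0.66 × 360 = 237.6 now, so the union offers 237.6, keeping 122.4.
Round 4 (the firm proposes): the union can get 122.4 next round, worth 0.66 × 122.4 = 80.784 now. The firm offers 80.784 and keeps 360 − 80.784 = 279.216.
Round 3 (the union proposes): the firm can get 279.216 next round, worth 0.66 × 279.216 = 184.28256 now; the union offers that and keeps 175.71744.
Round 2 (the firm proposes): the union can get 175.71744 next round, worth 0.66 × 175.71744 = 115.9735104 now, so the firm offers 115.9735104, keeping 244.0264896.
Round 1 (the union proposes): the firm can get 244.0264896 next round, worth 0.66 × 244.0264896 = 161.057483136 now. The union offers 161.057483136 and keeps 360 − 161.057483136 = 198.942516864.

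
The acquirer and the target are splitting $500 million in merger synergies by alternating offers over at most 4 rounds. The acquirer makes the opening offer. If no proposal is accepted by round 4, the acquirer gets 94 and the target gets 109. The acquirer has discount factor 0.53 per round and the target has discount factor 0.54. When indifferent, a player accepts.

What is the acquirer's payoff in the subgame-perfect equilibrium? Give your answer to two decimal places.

310.35

Round 4 (the target proposes): the acquirer gets 94 if talks fail, so the target offers 94 and keeps 406.
Round 3 (the acquirer proposes): the target can get 406 next round, worth 0.54 × 406 = 219.24 now, so the acquirer offers 219.24, keeping 280.76.
Round 2 (the target proposes): the acquirer can get 280.76 next round, worth 0.53 × 280.76 = 148.8028 now; the target offers that and keeps 351.1972.
Round 1 (the acquirer proposes): the target can get 351.1972 next round, worth 0.54 × 351.1972 = 189.646488 now, so the acquirer offers 189.646488, keeping 310.353512.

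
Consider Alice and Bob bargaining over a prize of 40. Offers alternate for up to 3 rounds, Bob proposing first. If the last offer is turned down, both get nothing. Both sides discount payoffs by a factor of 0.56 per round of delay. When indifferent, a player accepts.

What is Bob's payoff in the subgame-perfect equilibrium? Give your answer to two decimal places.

Round 3 (Bob proposes): Alice will accept anything ≥ 0, so Bob offers 0 and keeps 40.
Round 2 (Alice proposes): Bob can get 40 next round, worth 0.56 × 40 = 22.4 now, so Alice offers 22.4, keeping 17.6.
Round 1 (Bob proposes): Alice can get 17.6 next round, worth 0.56 × 17.6 = 9.856 now. Bob offers 9.856 and keeps 40 − 9.856 = 30.144.

30.14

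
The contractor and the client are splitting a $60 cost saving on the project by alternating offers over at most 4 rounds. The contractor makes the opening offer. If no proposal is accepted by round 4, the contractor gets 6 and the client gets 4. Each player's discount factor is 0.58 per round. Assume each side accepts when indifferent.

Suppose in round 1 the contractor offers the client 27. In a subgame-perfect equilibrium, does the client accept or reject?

Work out the client's continuation value if the offer is rejected.
Round 4 (the client proposes): the contractor gets 6 if talks fail, so the client offers 6 and keeps 54.
Round 3 (the contractor proposes): the client can get 54 next round, worth 0.58 × 54 = 31.32 now. The contractor offers 31.32 and keeps 60 − 31.32 = 28.68.
Round 2 (the client proposes): the contractor can get 28.68 next round, worth 0.58 × 28.68 = 16.6344 now; the client offers that and keeps 43.3656.
So by rejecting in round 1, the client gets 43.3656 next round, worth 0.58 × 43.3656 = 25.152048 now.
Offer 27 ≥ 25.152048, so the client accepts.

Accept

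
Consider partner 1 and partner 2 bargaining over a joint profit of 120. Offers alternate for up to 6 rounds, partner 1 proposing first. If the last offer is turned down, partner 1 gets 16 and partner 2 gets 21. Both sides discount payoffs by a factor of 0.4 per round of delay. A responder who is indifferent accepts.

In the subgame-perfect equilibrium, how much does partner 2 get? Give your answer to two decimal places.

Round 6 (partner 2 proposes): partner 1 gets 16 if talks fail, so partner 2 offers 16 and keeps 104.
Round 5 (partner 1 proposes): partner 2 can get 104 next round, worth 0.4 × 104 = 41.6 now, so partner 1 offers 41.6, keeping 78.4.
Round 4 (partner 2 proposes): partner 1 can get 78.4 next round, worth 0.4 × 78.4 = 31.36 now, so partner 2 offers 31.36, keeping 88.64.
Round 3 (partner 1 proposes): partner 2 can get 88.64 next round, worth 0.4 × 88.64 = 35.456 now. Partner 1 offers 35.456 and keeps 120 − 35.456 = 84.544.
Round 2 (partner 2 proposes): partner 1 can get 84.544 next round, worth 0.4 × 84.544 = 33.8176 now; partner 2 offers that and keeps 86.1824.
Round 1 (partner 1 proposes): partner 2 can get 86.1824 next round, worth 0.4 × 86.1824 = 34.47296 now. Partner 1 offers 34.47296 and keeps 120 − 34.47296 = 85.52704.

34.47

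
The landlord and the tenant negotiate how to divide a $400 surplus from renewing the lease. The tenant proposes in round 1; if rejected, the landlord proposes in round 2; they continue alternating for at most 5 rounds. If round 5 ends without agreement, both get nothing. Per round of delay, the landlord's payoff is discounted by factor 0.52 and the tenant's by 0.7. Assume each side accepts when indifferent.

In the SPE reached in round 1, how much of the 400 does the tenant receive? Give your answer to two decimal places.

314.89

By backward induction:
Round 5 (the tenant proposes): the landlord will accept anything ≥ 0, so the tenant offers 0 and keeps 400.
Round 4 (the landlord proposes): the tenant can get 400 next round, worth 0.7 × 400 = 280 now; the landlord offers that and keeps 120.
Round 3 (the tenant proposes): the landlord can get 120 next round, worth 0.52 × 120 = 62.4 now; the tenant offers that and keeps 337.6.
Round 2 (the landlord proposes): the tenant can get 337.6 next round, worth 0.7 × 337.6 = 236.32 now; the landlord offers that and keeps 163.68.
Round 1 (the tenant proposes): the landlord can get 163.68 next round, worth 0.52 × 163.68 = 85.1136 now; the tenant offers that and keeps 314.8864.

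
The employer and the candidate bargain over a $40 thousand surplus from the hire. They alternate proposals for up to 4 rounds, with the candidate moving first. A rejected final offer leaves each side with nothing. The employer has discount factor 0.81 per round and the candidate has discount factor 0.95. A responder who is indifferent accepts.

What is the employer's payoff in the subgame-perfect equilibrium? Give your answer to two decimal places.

26.55

Round 4 (the employer proposes): the candidate will accept anything ≥ 0, so the employer offers 0 and keeps 40.
Round 3 (the candidate proposes): the employer can get 40 next round, worth 0.81 × 40 = 32.4 now; the candidate offers that and keeps 7.6.
Round 2 (the employer proposes): the candidate can get 7.6 next round, worth 0.95 × 7.6 = 7.22 now; the employer offers that and keeps 32.78.
Round 1 (the candidate proposes): the employer can get 32.78 next round, worth 0.81 × 32.78 = 26.5518 now, so the candidate offers 26.5518, keeping 13.4482.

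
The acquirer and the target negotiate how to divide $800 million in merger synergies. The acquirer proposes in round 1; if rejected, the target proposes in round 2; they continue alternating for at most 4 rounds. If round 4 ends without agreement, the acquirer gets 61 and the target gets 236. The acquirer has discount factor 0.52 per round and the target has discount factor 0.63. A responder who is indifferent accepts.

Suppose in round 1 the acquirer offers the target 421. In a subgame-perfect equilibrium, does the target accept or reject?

Accept

Round 4 (the target proposes): the acquirer gets 61 if talks fail, so the target offers 61 and keeps 739.
Round 3 (the acquirer proposes): the target can get 739 next round, worth 0.63 × 739 = 465.57 now, so the acquirer offers 465.57, keeping 334.43.
Round 2 (the target proposes): the acquirer can get 334.43 next round, worth 0.52 × 334.43 = 173.9036 now. The target offers 173.9036 and keeps 800 − 173.9036 = 626.0964.
So by rejecting in round 1, the target gets 626.0964 next round, worth 0.63 × 626.0964 = 394.440732 now.
Offer 421 ≥ 394.440732, so the target accepts.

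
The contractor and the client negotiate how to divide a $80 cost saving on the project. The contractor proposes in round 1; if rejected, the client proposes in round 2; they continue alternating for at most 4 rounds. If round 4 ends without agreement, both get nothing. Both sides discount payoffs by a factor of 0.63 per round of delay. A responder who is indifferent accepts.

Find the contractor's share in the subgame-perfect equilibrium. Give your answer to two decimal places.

41.35

By backward induction:
Round 4 (the client proposes): the contractor will accept anything ≥ 0, so the client offers 0 and keeps 80.
Round 3 (the contractor proposes): the client can get 80 next round, worth 0.63 × 80 = 50.4 now. The contractor offers 50.4 and keeps 80 − 50.4 = 29.6.
Round 2 (the client proposes): the contractor can get 29.6 next round, worth 0.63 × 29.6 = 18.648 now. The client offers 18.648 and keeps 80 − 18.648 = 61.352.
Round 1 (the contractor proposes): the client can get 61.352 next round, worth 0.63 × 61.352 = 38.65176 now, so the contractor offers 38.65176, keeping 41.34824.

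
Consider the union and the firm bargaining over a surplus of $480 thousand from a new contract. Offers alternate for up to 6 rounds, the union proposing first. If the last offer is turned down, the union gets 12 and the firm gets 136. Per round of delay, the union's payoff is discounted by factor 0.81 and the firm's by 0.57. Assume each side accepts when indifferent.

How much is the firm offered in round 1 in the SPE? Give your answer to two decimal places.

Round 6 (the firm proposes): the union gets 12 if talks fail, so the firm offers 12 and keeps 468.
Round 5 (the union proposes): the firm can get 468 next round, worth 0.57 × 468 = 266.76 now; the union offers that and keeps 213.24.
Round 4 (the firm proposes): the union can get 213.24 next round, worth 0.81 × 213.24 = 172.7244 now, so the firm offers 172.7244, keeping 307.2756.
Round 3 (the union proposes): the firm can get 307.2756 next round, worth 0.57 × 307.2756 = 175.147092 now; the union offers that and keeps 304.852908.
Round 2 (the firm proposes): the union can get 304.852908 next round, worth 0.81 × 304.852908 = 246.93085548 now, so the firm offers 246.93085548, keeping 233.06914452.
Round 1 (the union proposes): the firm can get 233.06914452 next round, worth 0.57 × 233.06914452 = 132.8494123764 now, so the union offers 132.8494123764, keeping 347.1505876236.

132.85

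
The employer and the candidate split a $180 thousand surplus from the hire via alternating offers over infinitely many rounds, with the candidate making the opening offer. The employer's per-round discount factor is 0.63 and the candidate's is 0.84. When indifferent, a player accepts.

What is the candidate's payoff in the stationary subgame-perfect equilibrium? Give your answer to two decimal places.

141.46

In a stationary SPE each proposer offers the other exactly their discounted continuation value.
If the candidate keeps x when proposing and the employer keeps y when proposing, then x = 180 − 0.63y and y = 180 − 0.84x.
Solving: x = 180(1 − 0.63) / (1 − 0.84·0.63) = 66.6 / 0.4708 ≈ 141.4613.
The employer gets 180 − 141.4613 ≈ 38.5387.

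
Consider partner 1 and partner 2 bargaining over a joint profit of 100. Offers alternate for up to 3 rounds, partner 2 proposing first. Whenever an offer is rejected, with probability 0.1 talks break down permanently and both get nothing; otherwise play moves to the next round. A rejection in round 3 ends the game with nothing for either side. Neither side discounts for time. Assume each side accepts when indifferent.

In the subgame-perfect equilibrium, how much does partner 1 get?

By backward induction:
Round 3 (partner 2 proposes): partner 1 will accept anything ≥ 0, so partner 2 offers 0 and keeps 100.
Round 2 (partner 1 proposes): rejecting gives partner 2 an expected 0.9 × 100 = 90; partner 1 offers that and keeps 10.
Round 1 (partner 2 proposes): rejecting gives partner 1 an expected 0.9 × 10 = 9; partner 2 offers that and keeps 91.

9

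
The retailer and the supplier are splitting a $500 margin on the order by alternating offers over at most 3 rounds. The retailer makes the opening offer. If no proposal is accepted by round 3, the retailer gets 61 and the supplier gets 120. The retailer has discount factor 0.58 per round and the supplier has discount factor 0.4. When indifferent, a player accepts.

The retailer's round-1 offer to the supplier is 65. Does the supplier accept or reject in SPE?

Round 3 (the retailer proposes): the supplier gets 120 if talks fail, so the retailer offers 120 and keeps 380.
Round 2 (the supplier proposes): the retailer can get 380 next round, worth 0.58 × 380 = 220.4 now, so the supplier offers 220.4, keeping 279.6.
So by rejecting in round 1, the supplier gets 279.6 next round, worth 0.4 × 279.6 = 111.84 now.
Offer 65 < 111.84, so the supplier rejects.

Reject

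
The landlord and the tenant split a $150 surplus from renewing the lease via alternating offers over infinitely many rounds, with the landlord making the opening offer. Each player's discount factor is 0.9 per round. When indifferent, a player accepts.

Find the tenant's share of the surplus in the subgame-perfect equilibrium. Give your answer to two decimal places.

In a stationary SPE each proposer offers the other exactly their discounted continuation value.
If the landlord keeps x when proposing and the tenant keeps y when proposing, then x = 150 − 0.9y and y = 150 − 0.9x.
Solving: x = 150(1 − 0.9) / (1 − 0.9·0.9) = 15 / 0.19 ≈ 78.9474.
The tenant gets 150 − 78.9474 ≈ 71.0526.

71.05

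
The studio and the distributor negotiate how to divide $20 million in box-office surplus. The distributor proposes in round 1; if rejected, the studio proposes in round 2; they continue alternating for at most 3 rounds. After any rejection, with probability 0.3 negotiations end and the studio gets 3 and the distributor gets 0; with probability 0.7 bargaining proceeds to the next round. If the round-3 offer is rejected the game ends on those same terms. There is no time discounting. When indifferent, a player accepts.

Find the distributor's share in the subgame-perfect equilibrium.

13.43

Round 3 (the distributor proposes): the studio gets 3 if talks fail, so the distributor offers 3 and keeps 17.
Round 2 (the studio proposes): rejecting gives the distributor an expected 0.7 × 17 = 11.9. The studio offers 11.9 and keeps 20 − 11.9 = 8.1.
Round 1 (the distributor proposes): rejecting gives the studio an expected 0.7 × 8.1 + 0.3 × 3 = 6.57. The distributor offers 6.57 and keeps 20 − 6.57 = 13.43.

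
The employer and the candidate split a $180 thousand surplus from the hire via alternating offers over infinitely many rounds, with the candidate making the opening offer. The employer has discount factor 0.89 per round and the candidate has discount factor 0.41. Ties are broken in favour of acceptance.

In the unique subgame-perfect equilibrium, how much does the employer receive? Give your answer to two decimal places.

In a stationary SPE each proposer offers the other exactly their discounted continuation value.
If the candidate keeps x when proposing and the employer keeps y when proposing, then x = 180 − 0.89y and y = 180 − 0.41x.
Solving: x = 180(1 − 0.89) / (1 − 0.41·0.89) = 19.8 / 0.6351 ≈ 31.1762.
The employer gets 180 − 31.1762 ≈ 148.8238.

148.82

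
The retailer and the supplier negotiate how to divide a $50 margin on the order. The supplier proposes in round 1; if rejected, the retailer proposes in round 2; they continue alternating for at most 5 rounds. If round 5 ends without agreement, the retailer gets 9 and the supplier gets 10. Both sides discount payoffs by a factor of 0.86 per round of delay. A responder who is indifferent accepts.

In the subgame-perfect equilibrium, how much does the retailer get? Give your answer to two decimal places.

Round 5 (the supplier proposes): the retailer gets 9 if talks fail, so the supplier offers 9 and keeps 41.
Round 4 (the retailer proposes): the supplier can get 41 next round, worth 0.86 × 41 = 35.26 now. The retailer offers 35.26 and keeps 50 − 35.26 = 14.74.
Round 3 (the supplier proposes): the retailer can get 14.74 next round, worth 0.86 × 14.74 = 12.6764 now. The supplier offers 12.6764 and keeps 50 − 12.6764 = 37.3236.
Round 2 (the retailer proposes): the supplier can get 37.3236 next round, worth 0.86 × 37.3236 = 32.098296 now. The retailer offers 32.098296 and keeps 50 − 32.098296 = 17.901704.
Round 1 (the supplier proposes): the retailer can get 17.901704 next round, worth 0.86 × 17.901704 = 15.39546544 now. The supplier offers 15.39546544 and keeps 50 − 15.39546544 = 34.60453456.

15.40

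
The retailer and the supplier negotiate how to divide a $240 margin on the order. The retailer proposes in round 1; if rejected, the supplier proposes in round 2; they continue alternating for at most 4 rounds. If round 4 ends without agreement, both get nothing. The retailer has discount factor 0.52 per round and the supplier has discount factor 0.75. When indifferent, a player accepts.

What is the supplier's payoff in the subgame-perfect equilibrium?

Round 4 (the supplier proposes): the retailer will accept anything ≥ 0, so the supplier offers 0 and keeps 240.
Round 3 (the retailer proposes): the supplier can get 240 next round, worth 0.75 × 240 = 180 now. The retailer offers 180 and keeps 240 − 180 = 60.
Round 2 (the supplier proposes): the retailer can get 60 next round, worth 0.52 × 60 = 31.2 now, so the supplier offers 31.2, keeping 208.8.
Round 1 (the retailer proposes): the supplier can get 208.8 next round, worth 0.75 × 208.8 = 156.6 now. The retailer offers 156.6 and keeps 240 − 156.6 = 83.4.

156.6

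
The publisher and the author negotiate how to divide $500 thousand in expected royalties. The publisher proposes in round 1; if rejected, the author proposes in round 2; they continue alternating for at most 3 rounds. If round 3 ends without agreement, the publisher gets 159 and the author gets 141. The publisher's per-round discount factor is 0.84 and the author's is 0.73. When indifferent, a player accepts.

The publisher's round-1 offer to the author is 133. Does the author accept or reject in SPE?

Work out the author's continuation value if the offer is rejected.
Round 3 (the publisher proposes): the author gets 141 if talks fail, so the publisher offers 141 and keeps 359.
Round 2 (the author proposes): the publisher can get 359 next round, worth 0.84 × 359 = 301.56 now. The author offers 301.56 and keeps 500 − 301.56 = 198.44.
So by rejecting in round 1, the author gets 198.44 next round, worth 0.73 × 198.44 = 144.8612 now.
Offer 133 < 144.8612, so the author rejects.

Reject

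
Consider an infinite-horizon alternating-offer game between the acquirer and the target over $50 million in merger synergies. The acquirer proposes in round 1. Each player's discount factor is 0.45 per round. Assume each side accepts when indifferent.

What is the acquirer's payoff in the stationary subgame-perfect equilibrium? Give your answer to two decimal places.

Let x be the acquirer's share when the acquirer proposes and y be the target's share when the target proposes.
The target accepts iff offered ≥ 0.45·y, so x = 50 − 0.45y. Symmetrically y = 50 − 0.45x.
Substituting: x = 50 − 0.45(50 − 0.45x), giving x(1 − 0.45·0.45) = 50(1 − 0.45).
So x = 50 × 0.55 / 0.7975 ≈ 34.4828, and the target receives 50 − x ≈ 15.5172.

34.48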